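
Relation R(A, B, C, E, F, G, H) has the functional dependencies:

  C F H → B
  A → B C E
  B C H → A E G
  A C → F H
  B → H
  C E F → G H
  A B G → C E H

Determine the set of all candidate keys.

{A}⁺: A→BCE adds B, C, E; AC→FH adds F, H; CEF→GH adds G → {A, B, C, E, F, G, H}.
{B, C}⁺: B→H adds H; BCH→AEG adds A, E, G; AC→FH adds F → {A, B, C, E, F, G, H}. Minimal: {C}⁺ = {C}; {B}⁺ = {B, H} — none reach the full schema.
{C, E, F}⁺: CEF→GH adds G, H; CFH→B adds B; BCH→AEG adds A → {A, B, C, E, F, G, H}. Minimal: {E, F}⁺ = {E, F}; {C, F}⁺ = {C, F}; {C, E}⁺ = {C, E} — none reach the full schema.
{C, F, H}⁺: CFH→B adds B; BCH→AEG adds A, E, G → {A, B, C, E, F, G, H}. Minimal: {F, H}⁺ = {F, H}; {C, H}⁺ = {C, H}; {C, F}⁺ = {C, F} — none reach the full schema.

A, BC, CEF, CFH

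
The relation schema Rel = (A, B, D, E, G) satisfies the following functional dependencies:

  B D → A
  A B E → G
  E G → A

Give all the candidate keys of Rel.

BDE

Attributes B, D, E never appear on any right-hand side, so every candidate key must contain {B, D, E}.
{B, D, E}⁺ = {A, B, D, E, G}, which is all of the schema, so {B, D, E} is the only candidate key.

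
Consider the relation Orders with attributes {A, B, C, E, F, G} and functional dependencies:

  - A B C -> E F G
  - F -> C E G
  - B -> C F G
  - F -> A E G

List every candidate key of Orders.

Attribute B never appears on the right-hand side of any dependency, so B must belong to every candidate key.
{B}⁺ = {A, B, C, E, F, G}, which is all of the schema, so {B} is the only candidate key.

{B}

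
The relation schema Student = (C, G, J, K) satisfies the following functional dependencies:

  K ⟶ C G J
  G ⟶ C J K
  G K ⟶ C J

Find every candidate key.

G; K

{G}⁺: G→CJK adds C, J, K → {C, G, J, K}.
{K}⁺: K→CGJ adds C, G, J → {C, G, J, K}.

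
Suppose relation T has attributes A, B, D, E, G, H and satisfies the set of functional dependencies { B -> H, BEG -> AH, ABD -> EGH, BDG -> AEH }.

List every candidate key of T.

Attributes B, D never appear on any right-hand side, so every candidate key must contain {B, D}.
{B, D}⁺ = {B, D, H}, which is not all of the schema, so we must add further attributes.
{A, B, D}⁺: B→H adds H; ABD→EGH adds E, G → {A, B, D, E, G, H}. Minimal: {B, D}⁺ = {B, D, H}; {A, D}⁺ = {A, D}; {A, B}⁺ = {A, B, H} — none reach the full schema.
{B, D, G}⁺: B→H adds H; BDG→AEH adds A, E → {A, B, D, E, G, H}. Minimal: {D, G}⁺ = {D, G}; {B, G}⁺ = {B, G, H}; {B, D}⁺ = {B, D, H} — none reach the full schema.

{A, B, D}, {B, D, G}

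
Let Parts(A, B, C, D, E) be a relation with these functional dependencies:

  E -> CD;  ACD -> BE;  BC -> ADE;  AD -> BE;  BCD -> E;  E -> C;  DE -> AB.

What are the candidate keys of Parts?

(E); (A, D); (B, C)

{E}⁺: E→CD adds C, D; DE→AB adds A, B → {A, B, C, D, E}.
{A, D}⁺: AD→BE adds B, E; E→C adds C → {A, B, C, D, E}.
{B, C}⁺: BC→ADE adds A, D, E → {A, B, C, D, E}.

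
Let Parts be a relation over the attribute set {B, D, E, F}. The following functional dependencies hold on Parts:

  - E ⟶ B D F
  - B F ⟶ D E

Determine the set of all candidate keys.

E, BF

{E}⁺: E→BDF adds B, D, F → {B, D, E, F}.
{B, F}⁺: BF→DE adds D, E → {B, D, E, F}.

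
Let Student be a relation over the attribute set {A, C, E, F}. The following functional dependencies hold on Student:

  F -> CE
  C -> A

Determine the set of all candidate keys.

F

Attribute F never appears on the right-hand side of any dependency, so F must belong to every candidate key.
{F}⁺ = {A, C, E, F}, which is all of the schema, so {F} is the only candidate key.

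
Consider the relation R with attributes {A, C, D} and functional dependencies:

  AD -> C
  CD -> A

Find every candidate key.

{A, D}, {C, D}

Attribute D never appears on the right-hand side of any dependency, so D must belong to every candidate key.
{D}⁺ = {D}, which is not all of the schema, so we must add further attributes.
{A, D}⁺: AD→C adds C → {A, C, D}. Minimal: {D}⁺ = {D}; {A}⁺ = {A} — none reach the full schema.
{C, D}⁺: CD→A adds A → {A, C, D}. Minimal: {D}⁺ = {D}; {C}⁺ = {C} — none reach the full schema.
Any other superkey contains one of these as a subset, so there are no further candidate keys.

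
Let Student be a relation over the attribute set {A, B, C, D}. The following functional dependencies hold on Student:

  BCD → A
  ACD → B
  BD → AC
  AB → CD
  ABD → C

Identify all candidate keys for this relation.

(A, B), (B, D), (A, C, D)

{A, B}⁺: AB→CD adds C, D → {A, B, C, D}.
{B, D}⁺: BD→AC adds A, C → {A, B, C, D}.
{A, C, D}⁺: ACD→B adds B → {A, B, C, D}.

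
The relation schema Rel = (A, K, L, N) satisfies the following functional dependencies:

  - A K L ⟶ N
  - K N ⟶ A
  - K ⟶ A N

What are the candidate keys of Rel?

{K, L}

Attributes K, L never appear on any right-hand side, so every candidate key must contain {K, L}.
{K, L}⁺ = {A, K, L, N}, which is all of the schema, so {K, L} is the only candidate key.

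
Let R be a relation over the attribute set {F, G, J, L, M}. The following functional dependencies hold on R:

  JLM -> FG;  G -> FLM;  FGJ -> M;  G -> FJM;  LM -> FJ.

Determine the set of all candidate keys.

{G}⁺: G→FLM adds F, L, M; G→FJM adds J → {F, G, J, L, M}.
{L, M}⁺: LM→FJ adds F, J; JLM→FG adds G → {F, G, J, L, M}.

(G), (L, M)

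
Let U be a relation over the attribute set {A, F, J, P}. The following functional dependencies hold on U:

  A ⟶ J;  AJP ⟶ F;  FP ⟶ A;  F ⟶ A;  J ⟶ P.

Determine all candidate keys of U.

{A}; {F}

{A}⁺: A→J adds J; J→P adds P; AJP→F adds F → {A, F, J, P}.
{F}⁺: F→A adds A; A→J adds J; J→P adds P → {A, F, J, P}.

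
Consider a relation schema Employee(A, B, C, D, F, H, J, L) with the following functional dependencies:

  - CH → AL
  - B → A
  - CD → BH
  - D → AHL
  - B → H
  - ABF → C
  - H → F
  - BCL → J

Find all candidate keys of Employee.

{B, D}; {C, D}

{B, D}⁺: B→A adds A; D→AHL adds H, L; H→F adds F; ABF→C adds C; BCL→J adds J → {A, B, C, D, F, H, J, L}.
{C, D}⁺: CD→BH adds B, H; D→AHL adds A, L; H→F adds F; BCL→J adds J → {A, B, C, D, F, H, J, L}.
Any other superkey contains one of these as a subset, so there are no further candidate keys.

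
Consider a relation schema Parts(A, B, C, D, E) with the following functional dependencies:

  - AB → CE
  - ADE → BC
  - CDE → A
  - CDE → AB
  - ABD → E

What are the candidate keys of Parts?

Attribute D never appears on the right-hand side of any dependency, so D must belong to every candidate key.
{D}⁺ = {D}, which is not all of the schema, so we must add further attributes.
{A, B, D}⁺: AB→CE adds C, E → {A, B, C, D, E}. Minimal: {B, D}⁺ = {B, D}; {A, D}⁺ = {A, D}; {A, B}⁺ = {A, B, C, E} — none reach the full schema.
{A, D, E}⁺: ADE→BC adds B, C → {A, B, C, D, E}. Minimal: {D, E}⁺ = {D, E}; {A, E}⁺ = {A, E}; {A, D}⁺ = {A, D} — none reach the full schema.
{C, D, E}⁺: CDE→A adds A; CDE→AB adds B → {A, B, C, D, E}. Minimal: {D, E}⁺ = {D, E}; {C, E}⁺ = {C, E}; {C, D}⁺ = {C, D} — none reach the full schema.

{A, B, D}, {A, D, E}, {C, D, E}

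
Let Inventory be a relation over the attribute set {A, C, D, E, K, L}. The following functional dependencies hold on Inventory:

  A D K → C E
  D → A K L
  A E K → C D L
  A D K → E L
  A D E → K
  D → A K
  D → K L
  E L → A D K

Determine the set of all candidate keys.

{D}⁺: D→AKL adds A, K, L; ADK→EL adds E; ADK→CE adds C → {A, C, D, E, K, L}.
{E, L}⁺: EL→ADK adds A, D, K; ADK→CE adds C → {A, C, D, E, K, L}. Minimal: {L}⁺ = {L}; {E}⁺ = {E} — none reach the full schema.
{A, E, K}⁺: AEK→CDL adds C, D, L → {A, C, D, E, K, L}. Minimal: {E, K}⁺ = {E, K}; {A, K}⁺ = {A, K}; {A, E}⁺ = {A, E} — none reach the full schema.

(D), (E, L), (A, E, K)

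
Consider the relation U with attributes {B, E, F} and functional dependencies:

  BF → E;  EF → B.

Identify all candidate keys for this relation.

(B, F); (E, F)

{B, F}⁺: BF→E adds E → {B, E, F}. Minimal: {F}⁺ = {F}; {B}⁺ = {B} — none reach the full schema.
{E, F}⁺: EF→B adds B → {B, E, F}. Minimal: {F}⁺ = {F}; {E}⁺ = {E} — none reach the full schema.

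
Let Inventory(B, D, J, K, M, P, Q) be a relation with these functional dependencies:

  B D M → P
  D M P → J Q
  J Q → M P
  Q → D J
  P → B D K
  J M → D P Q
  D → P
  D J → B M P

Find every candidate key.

{Q}⁺: Q→DJ adds D, J; D→P adds P; DJ→BMP adds B, M; P→BDK adds K → {B, D, J, K, M, P, Q}.
{D, J}⁺: D→P adds P; DJ→BMP adds B, M; DMP→JQ adds Q; P→BDK adds K → {B, D, J, K, M, P, Q}. Minimal: {J}⁺ = {J}; {D}⁺ = {B, D, K, P} — none reach the full schema.
{D, M}⁺: D→P adds P; DMP→JQ adds J, Q; P→BDK adds B, K → {B, D, J, K, M, P, Q}. Minimal: {M}⁺ = {M}; {D}⁺ = {B, D, K, P} — none reach the full schema.
{J, M}⁺: JM→DPQ adds D, P, Q; DJ→BMP adds B; P→BDK adds K → {B, D, J, K, M, P, Q}. Minimal: {M}⁺ = {M}; {J}⁺ = {J} — none reach the full schema.
{J, P}⁺: P→BDK adds B, D, K; DJ→BMP adds M; DMP→JQ adds Q → {B, D, J, K, M, P, Q}. Minimal: {P}⁺ = {B, D, K, P}; {J}⁺ = {J} — none reach the full schema.
{M, P}⁺: P→BDK adds B, D, K; DMP→JQ adds J, Q → {B, D, J, K, M, P, Q}. Minimal: {P}⁺ = {B, D, K, P}; {M}⁺ = {M} — none reach the full schema.

{Q}, {D, J}, {D, M}, {J, M}, {J, P}, {M, P}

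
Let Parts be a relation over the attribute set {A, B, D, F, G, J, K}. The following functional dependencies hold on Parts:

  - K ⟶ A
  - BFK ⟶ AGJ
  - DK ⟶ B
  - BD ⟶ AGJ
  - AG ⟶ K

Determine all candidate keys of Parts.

Attributes D, F never appear on any right-hand side, so every candidate key must contain {D, F}.
{D, F}⁺ = {D, F}, which is not all of the schema, so we must add further attributes.
{B, D, F}⁺: BD→AGJ adds A, G, J; AG→K adds K → {A, B, D, F, G, J, K}.
{D, F, K}⁺: K→A adds A; DK→B adds B; BD→AGJ adds G, J → {A, B, D, F, G, J, K}.
{A, D, F, G}⁺: AG→K adds K; DK→B adds B; BD→AGJ adds J → {A, B, D, F, G, J, K}.

{B, D, F}; {D, F, K}; {A, D, F, G}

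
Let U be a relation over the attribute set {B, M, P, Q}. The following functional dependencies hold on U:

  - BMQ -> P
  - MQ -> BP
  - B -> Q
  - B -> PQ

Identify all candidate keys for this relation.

BM, MQ

Attribute M never appears on the right-hand side of any dependency, so M must belong to every candidate key.
{M}⁺ = {M}, which is not all of the schema, so we must add further attributes.
{B, M}⁺: B→Q adds Q; B→PQ adds P → {B, M, P, Q}. Minimal: {M}⁺ = {M}; {B}⁺ = {B, P, Q} — none reach the full schema.
{M, Q}⁺: MQ→BP adds B, P → {B, M, P, Q}. Minimal: {Q}⁺ = {Q}; {M}⁺ = {M} — none reach the full schema.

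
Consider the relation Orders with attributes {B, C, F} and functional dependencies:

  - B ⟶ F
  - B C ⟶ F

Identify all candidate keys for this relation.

Attributes B, C never appear on any right-hand side, so every candidate key must contain {B, C}.
{B, C}⁺ = {B, C, F}, which is all of the schema, so {B, C} is the only candidate key.

{B, C}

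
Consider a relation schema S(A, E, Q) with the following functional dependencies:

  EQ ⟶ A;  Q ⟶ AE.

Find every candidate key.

Attribute Q never appears on the right-hand side of any dependency, so Q must belong to every candidate key.
{Q}⁺ = {A, E, Q}, which is all of the schema, so {Q} is the only candidate key.

{Q}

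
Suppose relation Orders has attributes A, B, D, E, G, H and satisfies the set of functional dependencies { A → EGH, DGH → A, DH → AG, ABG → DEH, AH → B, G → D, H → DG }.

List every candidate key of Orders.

{A}⁺: A→EGH adds E, G, H; AH→B adds B; G→D adds D → {A, B, D, E, G, H}.
{H}⁺: H→DG adds D, G; DGH→A adds A; AH→B adds B; A→EGH adds E → {A, B, D, E, G, H}.
Any other superkey contains one of these as a subset, so there are no further candidate keys.

{A}; {H}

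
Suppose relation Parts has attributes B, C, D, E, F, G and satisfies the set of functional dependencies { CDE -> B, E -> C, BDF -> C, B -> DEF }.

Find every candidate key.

Attribute G never appears on the right-hand side of any dependency, so G must belong to every candidate key.
{G}⁺ = {G}, which is not all of the schema, so we must add further attributes.
{B, G}⁺: B→DEF adds D, E, F; E→C adds C → {B, C, D, E, F, G}. Minimal: {G}⁺ = {G}; {B}⁺ = {B, C, D, E, F} — none reach the full schema.
{D, E, G}⁺: E→C adds C; CDE→B adds B; B→DEF adds F → {B, C, D, E, F, G}. Minimal: {E, G}⁺ = {C, E, G}; {D, G}⁺ = {D, G}; {D, E}⁺ = {B, C, D, E, F} — none reach the full schema.
Any other superkey contains one of these as a subset, so there are no further candidate keys.

{B, G}, {D, E, G}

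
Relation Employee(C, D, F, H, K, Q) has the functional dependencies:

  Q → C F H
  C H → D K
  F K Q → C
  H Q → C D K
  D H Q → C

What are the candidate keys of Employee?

(Q)

Attribute Q never appears on the right-hand side of any dependency, so Q must belong to every candidate key.
{Q}⁺ = {C, D, F, H, K, Q}, which is all of the schema, so {Q} is the only candidate key.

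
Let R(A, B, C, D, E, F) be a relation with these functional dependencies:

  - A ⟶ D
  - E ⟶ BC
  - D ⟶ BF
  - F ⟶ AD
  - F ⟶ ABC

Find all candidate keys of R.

(A, E), (D, E), (E, F)

{A, E}⁺: A→D adds D; E→BC adds B, C; D→BF adds F → {A, B, C, D, E, F}.
{D, E}⁺: E→BC adds B, C; D→BF adds F; F→AD adds A → {A, B, C, D, E, F}.
{E, F}⁺: E→BC adds B, C; F→AD adds A, D → {A, B, C, D, E, F}.
Any other superkey contains one of these as a subset, so there are no further candidate keys.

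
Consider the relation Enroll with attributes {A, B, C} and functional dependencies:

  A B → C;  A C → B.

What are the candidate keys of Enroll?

Attribute A never appears on the right-hand side of any dependency, so A must belong to every candidate key.
{A}⁺ = {A}, which is not all of the schema, so we must add further attributes.
{A, B}⁺: AB→C adds C → {A, B, C}.
{A, C}⁺: AC→B adds B → {A, B, C}.

{A, B}, {A, C}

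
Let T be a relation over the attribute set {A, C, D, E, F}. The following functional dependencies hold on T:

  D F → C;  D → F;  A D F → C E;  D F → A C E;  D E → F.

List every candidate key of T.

{D}

Attribute D never appears on the right-hand side of any dependency, so D must belong to every candidate key.
{D}⁺ = {A, C, D, E, F}, which is all of the schema, so {D} is the only candidate key.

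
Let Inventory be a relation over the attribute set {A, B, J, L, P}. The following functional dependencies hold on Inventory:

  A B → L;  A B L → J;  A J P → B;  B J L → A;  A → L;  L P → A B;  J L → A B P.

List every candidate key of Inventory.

{A, B}⁺: AB→L adds L; ABL→J adds J; JL→ABP adds P → {A, B, J, L, P}.
{A, J}⁺: A→L adds L; JL→ABP adds B, P → {A, B, J, L, P}.
{A, P}⁺: A→L adds L; LP→AB adds B; ABL→J adds J → {A, B, J, L, P}.
{J, L}⁺: JL→ABP adds A, B, P → {A, B, J, L, P}.
{L, P}⁺: LP→AB adds A, B; ABL→J adds J → {A, B, J, L, P}.

{A, B}, {A, J}, {A, P}, {J, L}, {L, P}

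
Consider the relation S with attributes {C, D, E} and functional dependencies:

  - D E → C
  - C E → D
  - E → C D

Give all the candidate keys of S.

E

Attribute E never appears on the right-hand side of any dependency, so E must belong to every candidate key.
{E}⁺ = {C, D, E}, which is all of the schema, so {E} is the only candidate key.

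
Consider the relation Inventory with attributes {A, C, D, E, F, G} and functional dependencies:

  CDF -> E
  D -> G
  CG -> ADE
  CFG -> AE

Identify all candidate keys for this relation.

(C, D, F), (C, F, G)

Attributes C, F never appear on any right-hand side, so every candidate key must contain {C, F}.
{C, F}⁺ = {C, F}, which is not all of the schema, so we must add further attributes.
{C, D, F}⁺: CDF→E adds E; D→G adds G; CG→ADE adds A → {A, C, D, E, F, G}.
{C, F, G}⁺: CG→ADE adds A, D, E → {A, C, D, E, F, G}.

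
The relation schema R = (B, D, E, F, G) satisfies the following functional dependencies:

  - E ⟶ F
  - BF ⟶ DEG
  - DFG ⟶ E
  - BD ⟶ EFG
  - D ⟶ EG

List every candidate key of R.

{B, D}; {B, E}; {B, F}

Attribute B never appears on the right-hand side of any dependency, so B must belong to every candidate key.
{B}⁺ = {B}, which is not all of the schema, so we must add further attributes.
{B, D}⁺: BD→EFG adds E, F, G → {B, D, E, F, G}. Minimal: {D}⁺ = {D, E, F, G}; {B}⁺ = {B} — none reach the full schema.
{B, E}⁺: E→F adds F; BF→DEG adds D, G → {B, D, E, F, G}. Minimal: {E}⁺ = {E, F}; {B}⁺ = {B} — none reach the full schema.
{B, F}⁺: BF→DEG adds D, E, G → {B, D, E, F, G}. Minimal: {F}⁺ = {F}; {B}⁺ = {B} — none reach the full schema.
Any other superkey contains one of these as a subset, so there are no further candidate keys.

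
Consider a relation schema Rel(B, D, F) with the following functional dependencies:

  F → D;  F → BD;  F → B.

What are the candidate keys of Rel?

{F}

Attribute F never appears on the right-hand side of any dependency, so F must belong to every candidate key.
{F}⁺ = {B, D, F}, which is all of the schema, so {F} is the only candidate key.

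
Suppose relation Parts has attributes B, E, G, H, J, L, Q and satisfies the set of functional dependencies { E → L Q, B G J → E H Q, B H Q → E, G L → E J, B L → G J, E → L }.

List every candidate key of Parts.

BE; BL; BGJ; BHQ

Attribute B never appears on the right-hand side of any dependency, so B must belong to every candidate key.
{B}⁺ = {B}, which is not all of the schema, so we must add further attributes.
{B, E}⁺: E→LQ adds L, Q; BL→GJ adds G, J; BGJ→EHQ adds H → {B, E, G, H, J, L, Q}. Minimal: {E}⁺ = {E, L, Q}; {B}⁺ = {B} — none reach the full schema.
{B, L}⁺: BL→GJ adds G, J; BGJ→EHQ adds E, H, Q → {B, E, G, H, J, L, Q}. Minimal: {L}⁺ = {L}; {B}⁺ = {B} — none reach the full schema.
{B, G, J}⁺: BGJ→EHQ adds E, H, Q; E→L adds L → {B, E, G, H, J, L, Q}. Minimal: {G, J}⁺ = {G, J}; {B, J}⁺ = {B, J}; {B, G}⁺ = {B, G} — none reach the full schema.
{B, H, Q}⁺: BHQ→E adds E; E→L adds L; BL→GJ adds G, J → {B, E, G, H, J, L, Q}. Minimal: {H, Q}⁺ = {H, Q}; {B, Q}⁺ = {B, Q}; {B, H}⁺ = {B, H} — none reach the full schema.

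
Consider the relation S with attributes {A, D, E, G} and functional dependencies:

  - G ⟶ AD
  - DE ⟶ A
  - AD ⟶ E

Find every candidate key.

{G}

Attribute G never appears on the right-hand side of any dependency, so G must belong to every candidate key.
{G}⁺ = {A, D, E, G}, which is all of the schema, so {G} is the only candidate key.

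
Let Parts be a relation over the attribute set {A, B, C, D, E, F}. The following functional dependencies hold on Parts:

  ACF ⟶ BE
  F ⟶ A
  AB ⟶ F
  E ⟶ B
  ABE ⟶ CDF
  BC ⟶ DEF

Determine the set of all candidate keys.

{A, E}⁺: E→B adds B; ABE→CDF adds C, D, F → {A, B, C, D, E, F}. Minimal: {E}⁺ = {B, E}; {A}⁺ = {A} — none reach the full schema.
{B, C}⁺: BC→DEF adds D, E, F; F→A adds A → {A, B, C, D, E, F}. Minimal: {C}⁺ = {C}; {B}⁺ = {B} — none reach the full schema.
{C, E}⁺: E→B adds B; BC→DEF adds D, F; F→A adds A → {A, B, C, D, E, F}. Minimal: {E}⁺ = {B, E}; {C}⁺ = {C} — none reach the full schema.
{C, F}⁺: F→A adds A; ACF→BE adds B, E; ABE→CDF adds D → {A, B, C, D, E, F}. Minimal: {F}⁺ = {A, F}; {C}⁺ = {C} — none reach the full schema.
{E, F}⁺: F→A adds A; E→B adds B; ABE→CDF adds C, D → {A, B, C, D, E, F}. Minimal: {F}⁺ = {A, F}; {E}⁺ = {B, E} — none reach the full schema.

AE, BC, CE, CF, EF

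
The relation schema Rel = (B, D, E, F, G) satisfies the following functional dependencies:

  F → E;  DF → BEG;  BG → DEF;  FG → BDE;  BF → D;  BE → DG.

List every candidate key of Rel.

{B, E}, {B, F}, {B, G}, {D, F}, {F, G}

{B, E}⁺: BE→DG adds D, G; BG→DEF adds F → {B, D, E, F, G}.
{B, F}⁺: F→E adds E; BF→D adds D; BE→DG adds G → {B, D, E, F, G}.
{B, G}⁺: BG→DEF adds D, E, F → {B, D, E, F, G}.
{D, F}⁺: F→E adds E; DF→BEG adds B, G → {B, D, E, F, G}.
{F, G}⁺: F→E adds E; FG→BDE adds B, D → {B, D, E, F, G}.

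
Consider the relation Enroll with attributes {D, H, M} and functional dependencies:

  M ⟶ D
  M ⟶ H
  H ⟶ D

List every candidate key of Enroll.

Attribute M never appears on the right-hand side of any dependency, so M must belong to every candidate key.
{M}⁺ = {D, H, M}, which is all of the schema, so {M} is the only candidate key.

(M)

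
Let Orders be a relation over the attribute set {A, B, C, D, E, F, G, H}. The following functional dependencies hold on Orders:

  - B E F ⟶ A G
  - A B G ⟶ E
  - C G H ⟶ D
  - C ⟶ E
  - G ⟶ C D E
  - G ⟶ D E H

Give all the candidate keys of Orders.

BCF; BEF; BFG

Attributes B, F never appear on any right-hand side, so every candidate key must contain {B, F}.
{B, F}⁺ = {B, F}, which is not all of the schema, so we must add further attributes.
{B, C, F}⁺: C→E adds E; BEF→AG adds A, G; G→CDE adds D; G→DEH adds H → {A, B, C, D, E, F, G, H}. Minimal: {C, F}⁺ = {C, E, F}; {B, F}⁺ = {B, F}; {B, C}⁺ = {B, C, E} — none reach the full schema.
{B, E, F}⁺: BEF→AG adds A, G; G→CDE adds C, D; G→DEH adds H → {A, B, C, D, E, F, G, H}. Minimal: {E, F}⁺ = {E, F}; {B, F}⁺ = {B, F}; {B, E}⁺ = {B, E} — none reach the full schema.
{B, F, G}⁺: G→CDE adds C, D, E; G→DEH adds H; BEF→AG adds A → {A, B, C, D, E, F, G, H}. Minimal: {F, G}⁺ = {C, D, E, F, G, H}; {B, G}⁺ = {B, C, D, E, G, H}; {B, F}⁺ = {B, F} — none reach the full schema.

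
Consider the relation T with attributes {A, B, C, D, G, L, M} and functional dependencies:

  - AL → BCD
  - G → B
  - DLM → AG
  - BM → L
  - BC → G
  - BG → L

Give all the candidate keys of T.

{A, B, M}, {A, G, M}, {A, L, M}, {B, D, M}, {D, G, M}, {D, L, M}

Attribute M never appears on the right-hand side of any dependency, so M must belong to every candidate key.
{M}⁺ = {M}, which is not all of the schema, so we must add further attributes.
{A, B, M}⁺: BM→L adds L; AL→BCD adds C, D; DLM→AG adds G → {A, B, C, D, G, L, M}. Minimal: {B, M}⁺ = {B, L, M}; {A, M}⁺ = {A, M}; {A, B}⁺ = {A, B} — none reach the full schema.
{A, G, M}⁺: G→B adds B; BM→L adds L; AL→BCD adds C, D → {A, B, C, D, G, L, M}. Minimal: {G, M}⁺ = {B, G, L, M}; {A, M}⁺ = {A, M}; {A, G}⁺ = {A, B, C, D, G, L} — none reach the full schema.
{A, L, M}⁺: AL→BCD adds B, C, D; DLM→AG adds G → {A, B, C, D, G, L, M}. Minimal: {L, M}⁺ = {L, M}; {A, M}⁺ = {A, M}; {A, L}⁺ = {A, B, C, D, G, L} — none reach the full schema.
{B, D, M}⁺: BM→L adds L; DLM→AG adds A, G; AL→BCD adds C → {A, B, C, D, G, L, M}. Minimal: {D, M}⁺ = {D, M}; {B, M}⁺ = {B, L, M}; {B, D}⁺ = {B, D} — none reach the full schema.
{D, G, M}⁺: G→B adds B; BM→L adds L; DLM→AG adds A; AL→BCD adds C → {A, B, C, D, G, L, M}. Minimal: {G, M}⁺ = {B, G, L, M}; {D, M}⁺ = {D, M}; {D, G}⁺ = {B, D, G, L} — none reach the full schema.
{D, L, M}⁺: DLM→AG adds A, G; AL→BCD adds B, C → {A, B, C, D, G, L, M}. Minimal: {L, M}⁺ = {L, M}; {D, M}⁺ = {D, M}; {D, L}⁺ = {D, L} — none reach the full schema.
Any other superkey contains one of these as a subset, so there are no further candidate keys.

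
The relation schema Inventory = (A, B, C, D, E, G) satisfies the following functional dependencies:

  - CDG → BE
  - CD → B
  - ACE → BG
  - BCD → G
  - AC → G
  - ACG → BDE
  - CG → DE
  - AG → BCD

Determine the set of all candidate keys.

{A, C}, {A, G}

{A, C}⁺: AC→G adds G; ACG→BDE adds B, D, E → {A, B, C, D, E, G}.
{A, G}⁺: AG→BCD adds B, C, D; CDG→BE adds E → {A, B, C, D, E, G}.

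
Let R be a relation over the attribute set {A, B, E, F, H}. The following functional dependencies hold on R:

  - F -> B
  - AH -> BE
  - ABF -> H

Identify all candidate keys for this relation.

AF

Attributes A, F never appear on any right-hand side, so every candidate key must contain {A, F}.
{A, F}⁺ = {A, B, E, F, H}, which is all of the schema, so {A, F} is the only candidate key.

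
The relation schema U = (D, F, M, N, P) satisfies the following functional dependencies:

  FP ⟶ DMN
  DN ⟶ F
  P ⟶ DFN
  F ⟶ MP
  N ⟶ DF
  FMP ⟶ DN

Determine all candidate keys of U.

(F); (N); (P)

{F}⁺: F→MP adds M, P; FMP→DN adds D, N → {D, F, M, N, P}.
{N}⁺: N→DF adds D, F; F→MP adds M, P → {D, F, M, N, P}.
{P}⁺: P→DFN adds D, F, N; F→MP adds M → {D, F, M, N, P}.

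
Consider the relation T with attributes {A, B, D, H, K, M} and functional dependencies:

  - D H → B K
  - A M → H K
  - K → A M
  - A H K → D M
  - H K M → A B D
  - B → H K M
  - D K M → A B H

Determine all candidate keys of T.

{B}⁺: B→HKM adds H, K, M; K→AM adds A; AHK→DM adds D → {A, B, D, H, K, M}.
{K}⁺: K→AM adds A, M; AM→HK adds H; AHK→DM adds D; HKM→ABD adds B → {A, B, D, H, K, M}.
{A, M}⁺: AM→HK adds H, K; AHK→DM adds D; HKM→ABD adds B → {A, B, D, H, K, M}. Minimal: {M}⁺ = {M}; {A}⁺ = {A} — none reach the full schema.
{D, H}⁺: DH→BK adds B, K; K→AM adds A, M → {A, B, D, H, K, M}. Minimal: {H}⁺ = {H}; {D}⁺ = {D} — none reach the full schema.

{B}; {K}; {A, M}; {D, H}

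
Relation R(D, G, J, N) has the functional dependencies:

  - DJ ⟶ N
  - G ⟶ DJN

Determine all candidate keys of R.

{G}

Attribute G never appears on the right-hand side of any dependency, so G must belong to every candidate key.
{G}⁺ = {D, G, J, N}, which is all of the schema, so {G} is the only candidate key.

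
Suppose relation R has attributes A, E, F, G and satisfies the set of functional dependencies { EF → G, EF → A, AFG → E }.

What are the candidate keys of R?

{E, F}, {A, F, G}

{E, F}⁺: EF→G adds G; EF→A adds A → {A, E, F, G}.
{A, F, G}⁺: AFG→E adds E → {A, E, F, G}.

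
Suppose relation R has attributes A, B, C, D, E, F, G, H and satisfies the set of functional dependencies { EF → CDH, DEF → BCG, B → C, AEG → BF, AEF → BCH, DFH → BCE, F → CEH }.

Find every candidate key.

(A, F), (A, E, G)

Attribute A never appears on the right-hand side of any dependency, so A must belong to every candidate key.
{A}⁺ = {A}, which is not all of the schema, so we must add further attributes.
{A, F}⁺: F→CEH adds C, E, H; EF→CDH adds D; DEF→BCG adds B, G → {A, B, C, D, E, F, G, H}.
{A, E, G}⁺: AEG→BF adds B, F; AEF→BCH adds C, H; EF→CDH adds D → {A, B, C, D, E, F, G, H}.
Any other superkey contains one of these as a subset, so there are no further candidate keys.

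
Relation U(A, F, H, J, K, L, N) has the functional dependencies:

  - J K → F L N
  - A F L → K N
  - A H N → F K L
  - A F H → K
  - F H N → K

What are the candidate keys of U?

{A, F, H, J}; {A, H, J, K}; {A, H, J, N}

Attributes A, H, J never appear on any right-hand side, so every candidate key must contain {A, H, J}.
{A, H, J}⁺ = {A, H, J}, which is not all of the schema, so we must add further attributes.
{A, F, H, J}⁺: AFH→K adds K; JK→FLN adds L, N → {A, F, H, J, K, L, N}. Minimal: {F, H, J}⁺ = {F, H, J}; {A, H, J}⁺ = {A, H, J}; {A, F, J}⁺ = {A, F, J}; … — none reach the full schema.
{A, H, J, K}⁺: JK→FLN adds F, L, N → {A, F, H, J, K, L, N}. Minimal: {H, J, K}⁺ = {F, H, J, K, L, N}; {A, J, K}⁺ = {A, F, J, K, L, N}; {A, H, K}⁺ = {A, H, K}; … — none reach the full schema.
{A, H, J, N}⁺: AHN→FKL adds F, K, L → {A, F, H, J, K, L, N}. Minimal: {H, J, N}⁺ = {H, J, N}; {A, J, N}⁺ = {A, J, N}; {A, H, N}⁺ = {A, F, H, K, L, N}; … — none reach the full schema.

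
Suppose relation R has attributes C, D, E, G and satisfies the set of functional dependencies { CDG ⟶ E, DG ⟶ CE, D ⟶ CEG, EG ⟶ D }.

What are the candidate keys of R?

(D), (E, G)

{D}⁺: D→CEG adds C, E, G → {C, D, E, G}.
{E, G}⁺: EG→D adds D; DG→CE adds C → {C, D, E, G}.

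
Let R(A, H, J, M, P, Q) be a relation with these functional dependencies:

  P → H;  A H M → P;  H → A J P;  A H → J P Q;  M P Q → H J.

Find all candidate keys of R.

{H, M}⁺: H→AJP adds A, J, P; AH→JPQ adds Q → {A, H, J, M, P, Q}. Minimal: {M}⁺ = {M}; {H}⁺ = {A, H, J, P, Q} — none reach the full schema.
{M, P}⁺: P→H adds H; H→AJP adds A, J; AH→JPQ adds Q → {A, H, J, M, P, Q}. Minimal: {P}⁺ = {A, H, J, P, Q}; {M}⁺ = {M} — none reach the full schema.

{H, M}; {M, P}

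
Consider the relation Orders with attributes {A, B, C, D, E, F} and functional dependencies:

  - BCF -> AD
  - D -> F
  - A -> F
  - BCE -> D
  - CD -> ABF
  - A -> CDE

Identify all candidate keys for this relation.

{A}⁺: A→F adds F; A→CDE adds C, D, E; CD→ABF adds B → {A, B, C, D, E, F}.
{C, D}⁺: D→F adds F; CD→ABF adds A, B; A→CDE adds E → {A, B, C, D, E, F}. Minimal: {D}⁺ = {D, F}; {C}⁺ = {C} — none reach the full schema.
{B, C, E}⁺: BCE→D adds D; CD→ABF adds A, F → {A, B, C, D, E, F}. Minimal: {C, E}⁺ = {C, E}; {B, E}⁺ = {B, E}; {B, C}⁺ = {B, C} — none reach the full schema.
{B, C, F}⁺: BCF→AD adds A, D; A→CDE adds E → {A, B, C, D, E, F}. Minimal: {C, F}⁺ = {C, F}; {B, F}⁺ = {B, F}; {B, C}⁺ = {B, C} — none reach the full schema.
Any other superkey contains one of these as a subset, so there are no further candidate keys.

{A}; {C, D}; {B, C, E}; {B, C, F}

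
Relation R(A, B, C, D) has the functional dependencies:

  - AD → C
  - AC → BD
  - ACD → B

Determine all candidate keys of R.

Attribute A never appears on the right-hand side of any dependency, so A must belong to every candidate key.
{A}⁺ = {A}, which is not all of the schema, so we must add further attributes.
{A, C}⁺: AC→BD adds B, D → {A, B, C, D}. Minimal: {C}⁺ = {C}; {A}⁺ = {A} — none reach the full schema.
{A, D}⁺: AD→C adds C; AC→BD adds B → {A, B, C, D}. Minimal: {D}⁺ = {D}; {A}⁺ = {A} — none reach the full schema.
Any other superkey contains one of these as a subset, so there are no further candidate keys.

AC, AD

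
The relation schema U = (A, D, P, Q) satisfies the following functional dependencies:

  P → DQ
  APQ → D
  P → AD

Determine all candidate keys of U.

{P}

Attribute P never appears on the right-hand side of any dependency, so P must belong to every candidate key.
{P}⁺ = {A, D, P, Q}, which is all of the schema, so {P} is the only candidate key.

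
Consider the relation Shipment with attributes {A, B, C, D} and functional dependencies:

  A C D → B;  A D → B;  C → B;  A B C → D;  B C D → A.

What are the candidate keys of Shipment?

Attribute C never appears on the right-hand side of any dependency, so C must belong to every candidate key.
{C}⁺ = {B, C}, which is not all of the schema, so we must add further attributes.
{A, C}⁺: C→B adds B; ABC→D adds D → {A, B, C, D}. Minimal: {C}⁺ = {B, C}; {A}⁺ = {A} — none reach the full schema.
{C, D}⁺: C→B adds B; BCD→A adds A → {A, B, C, D}. Minimal: {D}⁺ = {D}; {C}⁺ = {B, C} — none reach the full schema.
Any other superkey contains one of these as a subset, so there are no further candidate keys.

(A, C); (C, D)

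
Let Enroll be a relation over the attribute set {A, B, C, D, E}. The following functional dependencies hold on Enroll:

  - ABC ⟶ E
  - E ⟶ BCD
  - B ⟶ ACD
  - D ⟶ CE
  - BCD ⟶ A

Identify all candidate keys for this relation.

{B}, {D}, {E}

{B}⁺: B→ACD adds A, C, D; D→CE adds E → {A, B, C, D, E}.
{D}⁺: D→CE adds C, E; E→BCD adds B; B→ACD adds A → {A, B, C, D, E}.
{E}⁺: E→BCD adds B, C, D; B→ACD adds A → {A, B, C, D, E}.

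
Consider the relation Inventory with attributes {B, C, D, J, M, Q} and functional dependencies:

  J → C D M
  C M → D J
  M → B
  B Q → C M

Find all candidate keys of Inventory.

{B, Q}, {J, Q}, {M, Q}

Attribute Q never appears on the right-hand side of any dependency, so Q must belong to every candidate key.
{Q}⁺ = {Q}, which is not all of the schema, so we must add further attributes.
{B, Q}⁺: BQ→CM adds C, M; CM→DJ adds D, J → {B, C, D, J, M, Q}. Minimal: {Q}⁺ = {Q}; {B}⁺ = {B} — none reach the full schema.
{J, Q}⁺: J→CDM adds C, D, M; M→B adds B → {B, C, D, J, M, Q}. Minimal: {Q}⁺ = {Q}; {J}⁺ = {B, C, D, J, M} — none reach the full schema.
{M, Q}⁺: M→B adds B; BQ→CM adds C; CM→DJ adds D, J → {B, C, D, J, M, Q}. Minimal: {Q}⁺ = {Q}; {M}⁺ = {B, M} — none reach the full schema.
Any other superkey contains one of these as a subset, so there are no further candidate keys.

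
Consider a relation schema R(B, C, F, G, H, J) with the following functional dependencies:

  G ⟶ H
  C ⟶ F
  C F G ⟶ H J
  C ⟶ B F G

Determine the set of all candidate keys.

Attribute C never appears on the right-hand side of any dependency, so C must belong to every candidate key.
{C}⁺ = {B, C, F, G, H, J}, which is all of the schema, so {C} is the only candidate key.

{C}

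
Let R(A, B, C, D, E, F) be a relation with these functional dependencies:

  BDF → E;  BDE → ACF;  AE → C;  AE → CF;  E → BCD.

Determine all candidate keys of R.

{E}⁺: E→BCD adds B, C, D; BDE→ACF adds A, F → {A, B, C, D, E, F}.
{B, D, F}⁺: BDF→E adds E; BDE→ACF adds A, C → {A, B, C, D, E, F}. Minimal: {D, F}⁺ = {D, F}; {B, F}⁺ = {B, F}; {B, D}⁺ = {B, D} — none reach the full schema.

E; BDF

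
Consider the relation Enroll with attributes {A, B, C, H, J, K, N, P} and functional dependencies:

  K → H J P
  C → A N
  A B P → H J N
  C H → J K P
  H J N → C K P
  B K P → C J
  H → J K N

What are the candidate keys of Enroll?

{B, H}, {B, K}, {A, B, P}, {B, C, P}

Attribute B never appears on the right-hand side of any dependency, so B must belong to every candidate key.
{B}⁺ = {B}, which is not all of the schema, so we must add further attributes.
{B, H}⁺: H→JKN adds J, K, N; K→HJP adds P; HJN→CKP adds C; C→AN adds A → {A, B, C, H, J, K, N, P}. Minimal: {H}⁺ = {A, C, H, J, K, N, P}; {B}⁺ = {B} — none reach the full schema.
{B, K}⁺: K→HJP adds H, J, P; BKP→CJ adds C; H→JKN adds N; C→AN adds A → {A, B, C, H, J, K, N, P}. Minimal: {K}⁺ = {A, C, H, J, K, N, P}; {B}⁺ = {B} — none reach the full schema.
{A, B, P}⁺: ABP→HJN adds H, J, N; HJN→CKP adds C, K → {A, B, C, H, J, K, N, P}. Minimal: {B, P}⁺ = {B, P}; {A, P}⁺ = {A, P}; {A, B}⁺ = {A, B} — none reach the full schema.
{B, C, P}⁺: C→AN adds A, N; ABP→HJN adds H, J; CH→JKP adds K → {A, B, C, H, J, K, N, P}. Minimal: {C, P}⁺ = {A, C, N, P}; {B, P}⁺ = {B, P}; {B, C}⁺ = {A, B, C, N} — none reach the full schema.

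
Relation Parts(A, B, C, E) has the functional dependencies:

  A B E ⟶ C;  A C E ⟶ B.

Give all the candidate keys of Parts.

Attributes A, E never appear on any right-hand side, so every candidate key must contain {A, E}.
{A, E}⁺ = {A, E}, which is not all of the schema, so we must add further attributes.
{A, B, E}⁺: ABE→C adds C → {A, B, C, E}.
{A, C, E}⁺: ACE→B adds B → {A, B, C, E}.
Any other superkey contains one of these as a subset, so there are no further candidate keys.

(A, B, E), (A, C, E)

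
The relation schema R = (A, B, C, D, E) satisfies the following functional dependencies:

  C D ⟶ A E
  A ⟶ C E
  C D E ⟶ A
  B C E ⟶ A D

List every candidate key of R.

Attribute B never appears on the right-hand side of any dependency, so B must belong to every candidate key.
{B}⁺ = {B}, which is not all of the schema, so we must add further attributes.
{A, B}⁺: A→CE adds C, E; BCE→AD adds D → {A, B, C, D, E}. Minimal: {B}⁺ = {B}; {A}⁺ = {A, C, E} — none reach the full schema.
{B, C, D}⁺: CD→AE adds A, E → {A, B, C, D, E}. Minimal: {C, D}⁺ = {A, C, D, E}; {B, D}⁺ = {B, D}; {B, C}⁺ = {B, C} — none reach the full schema.
{B, C, E}⁺: BCE→AD adds A, D → {A, B, C, D, E}. Minimal: {C, E}⁺ = {C, E}; {B, E}⁺ = {B, E}; {B, C}⁺ = {B, C} — none reach the full schema.

(A, B); (B, C, D); (B, C, E)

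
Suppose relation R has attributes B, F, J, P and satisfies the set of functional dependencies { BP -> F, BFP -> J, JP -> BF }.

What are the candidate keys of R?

{B, P}, {J, P}

{B, P}⁺: BP→F adds F; BFP→J adds J → {B, F, J, P}.
{J, P}⁺: JP→BF adds B, F → {B, F, J, P}.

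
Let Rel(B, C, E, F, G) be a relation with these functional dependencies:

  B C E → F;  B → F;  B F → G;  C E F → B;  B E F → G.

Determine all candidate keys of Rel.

Attributes C, E never appear on any right-hand side, so every candidate key must contain {C, E}.
{C, E}⁺ = {C, E}, which is not all of the schema, so we must add further attributes.
{B, C, E}⁺: BCE→F adds F; BF→G adds G → {B, C, E, F, G}. Minimal: {C, E}⁺ = {C, E}; {B, E}⁺ = {B, E, F, G}; {B, C}⁺ = {B, C, F, G} — none reach the full schema.
{C, E, F}⁺: CEF→B adds B; BEF→G adds G → {B, C, E, F, G}. Minimal: {E, F}⁺ = {E, F}; {C, F}⁺ = {C, F}; {C, E}⁺ = {C, E} — none reach the full schema.

{B, C, E}; {C, E, F}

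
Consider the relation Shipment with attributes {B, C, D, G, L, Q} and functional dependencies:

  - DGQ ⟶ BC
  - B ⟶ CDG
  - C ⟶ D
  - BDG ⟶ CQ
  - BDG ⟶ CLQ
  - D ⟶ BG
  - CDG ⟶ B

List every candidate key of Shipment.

{B}⁺: B→CDG adds C, D, G; BDG→CQ adds Q; BDG→CLQ adds L → {B, C, D, G, L, Q}.
{C}⁺: C→D adds D; D→BG adds B, G; BDG→CQ adds Q; BDG→CLQ adds L → {B, C, D, G, L, Q}.
{D}⁺: D→BG adds B, G; B→CDG adds C; BDG→CQ adds Q; BDG→CLQ adds L → {B, C, D, G, L, Q}.

B, C, D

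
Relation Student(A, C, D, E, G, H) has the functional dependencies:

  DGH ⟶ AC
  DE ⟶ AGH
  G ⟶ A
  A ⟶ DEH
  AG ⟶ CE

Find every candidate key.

{A}⁺: A→DEH adds D, E, H; DE→AGH adds G; AG→CE adds C → {A, C, D, E, G, H}.
{G}⁺: G→A adds A; A→DEH adds D, E, H; AG→CE adds C → {A, C, D, E, G, H}.
{D, E}⁺: DE→AGH adds A, G, H; AG→CE adds C → {A, C, D, E, G, H}. Minimal: {E}⁺ = {E}; {D}⁺ = {D} — none reach the full schema.
Any other superkey contains one of these as a subset, so there are no further candidate keys.

{A}; {G}; {D, E}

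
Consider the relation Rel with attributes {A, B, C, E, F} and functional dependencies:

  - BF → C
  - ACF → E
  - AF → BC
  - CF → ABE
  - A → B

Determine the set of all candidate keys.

Attribute F never appears on the right-hand side of any dependency, so F must belong to every candidate key.
{F}⁺ = {F}, which is not all of the schema, so we must add further attributes.
{A, F}⁺: AF→BC adds B, C; CF→ABE adds E → {A, B, C, E, F}. Minimal: {F}⁺ = {F}; {A}⁺ = {A, B} — none reach the full schema.
{B, F}⁺: BF→C adds C; CF→ABE adds A, E → {A, B, C, E, F}. Minimal: {F}⁺ = {F}; {B}⁺ = {B} — none reach the full schema.
{C, F}⁺: CF→ABE adds A, B, E → {A, B, C, E, F}. Minimal: {F}⁺ = {F}; {C}⁺ = {C} — none reach the full schema.

AF, BF, CF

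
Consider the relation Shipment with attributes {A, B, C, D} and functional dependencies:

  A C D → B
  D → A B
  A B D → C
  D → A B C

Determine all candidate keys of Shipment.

{D}⁺: D→AB adds A, B; ABD→C adds C → {A, B, C, D}.

(D)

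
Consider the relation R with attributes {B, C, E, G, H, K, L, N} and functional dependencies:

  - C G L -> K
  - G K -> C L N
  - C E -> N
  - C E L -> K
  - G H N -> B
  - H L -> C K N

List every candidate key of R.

Attributes E, G, H never appear on any right-hand side, so every candidate key must contain {E, G, H}.
{E, G, H}⁺ = {E, G, H}, which is not all of the schema, so we must add further attributes.
{E, G, H, K}⁺: GK→CLN adds C, L, N; GHN→B adds B → {B, C, E, G, H, K, L, N}. Minimal: {G, H, K}⁺ = {B, C, G, H, K, L, N}; {E, H, K}⁺ = {E, H, K}; {E, G, K}⁺ = {C, E, G, K, L, N}; … — none reach the full schema.
{E, G, H, L}⁺: HL→CKN adds C, K, N; GHN→B adds B → {B, C, E, G, H, K, L, N}. Minimal: {G, H, L}⁺ = {B, C, G, H, K, L, N}; {E, H, L}⁺ = {C, E, H, K, L, N}; {E, G, L}⁺ = {E, G, L}; … — none reach the full schema.
Any other superkey contains one of these as a subset, so there are no further candidate keys.

EGHK, EGHL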